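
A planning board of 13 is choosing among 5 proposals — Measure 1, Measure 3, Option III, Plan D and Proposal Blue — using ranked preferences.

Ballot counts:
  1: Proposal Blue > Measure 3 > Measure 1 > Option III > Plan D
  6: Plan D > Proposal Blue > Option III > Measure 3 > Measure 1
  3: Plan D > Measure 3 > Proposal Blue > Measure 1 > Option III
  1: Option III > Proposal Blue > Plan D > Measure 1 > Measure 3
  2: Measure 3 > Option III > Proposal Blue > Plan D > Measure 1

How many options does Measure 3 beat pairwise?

Measure 3 against each rival (13 council members):
Measure 3 vs Measure 1: Measure 3 preferred on 1+6+3+2 = 12 ballots; Measure 3 wins 12–1.
Measure 3 vs Option III: Option III wins 7–6.
Measure 3 vs Plan D: Measure 3 preferred on 1+2 = 3 ballots; Plan D wins 10–3.
Measure 3 vs Proposal Blue: Measure 3 is ranked higher on 3+2 = 5 ballots, Proposal Blue on 8. Proposal Blue wins 8–5.
Measure 3 beats Measure 1; loses to Option III, Plan D, Proposal Blue — 1 pairwise win.

1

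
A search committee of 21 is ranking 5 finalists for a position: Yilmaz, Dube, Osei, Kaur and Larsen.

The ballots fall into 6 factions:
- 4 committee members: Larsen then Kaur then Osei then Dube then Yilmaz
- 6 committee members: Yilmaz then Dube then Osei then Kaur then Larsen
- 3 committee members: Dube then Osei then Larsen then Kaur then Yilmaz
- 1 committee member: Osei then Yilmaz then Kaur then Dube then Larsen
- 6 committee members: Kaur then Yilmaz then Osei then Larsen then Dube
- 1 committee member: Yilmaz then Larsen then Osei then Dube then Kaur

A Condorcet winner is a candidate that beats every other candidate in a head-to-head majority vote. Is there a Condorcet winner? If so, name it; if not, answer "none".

none

Check each pair by majority over 21 ballots:
Yilmaz vs Dube: Yilmaz, 14–7.
Yilmaz vs Osei: Yilmaz wins 13–8.
Yilmaz vs Kaur: Kaur wins 13–8.
Yilmaz vs Larsen: Yilmaz, 14–7.
Dube–Osei: Osei 12–9.
Dube vs Kaur: Kaur, 11–10.
Dube vs Larsen: Larsen, 11–10.
Osei–Kaur: Osei 11–10.
Osei vs Larsen: Osei wins 16–5.
Kaur–Larsen: Kaur 13–8.
Each candidate drops at least one matchup (Yilmaz loses to Kaur; Dube loses to Yilmaz; Osei loses to Yilmaz; Kaur loses to Osei; Larsen loses to Yilmaz); the cycle Yilmaz beats Osei beats Kaur beats Yilmaz rules out a Condorcet winner.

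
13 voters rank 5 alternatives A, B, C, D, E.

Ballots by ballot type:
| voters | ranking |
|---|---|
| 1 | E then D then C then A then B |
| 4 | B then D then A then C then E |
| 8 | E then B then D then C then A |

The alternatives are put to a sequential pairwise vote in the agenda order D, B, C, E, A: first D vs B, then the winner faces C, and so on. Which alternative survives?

E

Round 1: D vs B — 1–12, B advances.
Round 2: B vs C — 12–1, B advances.
Round 3: B vs E — 4–9, E advances.
Round 4: E vs A — 9–4, E advances.
E survives the agenda.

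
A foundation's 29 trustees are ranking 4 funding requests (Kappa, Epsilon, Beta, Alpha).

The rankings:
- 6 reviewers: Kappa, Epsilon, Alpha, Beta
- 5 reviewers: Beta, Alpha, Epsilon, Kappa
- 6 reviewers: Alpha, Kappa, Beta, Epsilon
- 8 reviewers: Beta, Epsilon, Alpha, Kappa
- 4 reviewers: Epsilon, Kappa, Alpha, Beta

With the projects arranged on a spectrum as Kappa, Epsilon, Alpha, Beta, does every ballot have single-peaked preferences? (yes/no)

no

Axis positions: Kappa=1, Epsilon=2, Alpha=3, Beta=4.
Group 1 (peak Kappa at position 1): ranking walks positions 1-2-3-4, expanding outward from the peak — single-peaked.
Group 2 (peak Beta at position 4): ranking walks positions 4-3-2-1, expanding outward from the peak — single-peaked.
Group 3: ranking walks positions 3-1-4-2; Kappa is ranked above Epsilon even though Epsilon lies between Kappa and the peak Alpha on the axis — preferences dip and rise again. Not single-peaked.
Group 4: ranking walks positions 4-2-3-1; Epsilon is ranked above Alpha even though Alpha lies between Epsilon and the peak Beta on the axis — preferences dip and rise again. Not single-peaked.
Group 5 (peak Epsilon at position 2): ranking walks positions 2-1-3-4, expanding outward from the peak — single-peaked.
Group 3 violates single-peakedness, so the profile is not single-peaked on this axis.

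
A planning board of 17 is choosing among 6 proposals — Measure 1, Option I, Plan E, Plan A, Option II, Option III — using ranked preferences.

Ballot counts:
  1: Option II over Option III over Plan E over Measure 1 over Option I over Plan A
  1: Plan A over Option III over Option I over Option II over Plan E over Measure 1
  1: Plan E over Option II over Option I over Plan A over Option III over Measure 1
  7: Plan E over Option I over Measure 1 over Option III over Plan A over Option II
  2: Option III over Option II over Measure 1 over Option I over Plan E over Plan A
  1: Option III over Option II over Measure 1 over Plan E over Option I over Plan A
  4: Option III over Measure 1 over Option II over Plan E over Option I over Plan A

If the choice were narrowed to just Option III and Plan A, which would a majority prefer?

Option III

Ballots ranking Option III above Plan A: 1 + 7 + 2 + 1 + 4 = 15.
Ballots ranking Plan A above Option III: 17 − 15 = 2.
Option III wins the head-to-head 15–2.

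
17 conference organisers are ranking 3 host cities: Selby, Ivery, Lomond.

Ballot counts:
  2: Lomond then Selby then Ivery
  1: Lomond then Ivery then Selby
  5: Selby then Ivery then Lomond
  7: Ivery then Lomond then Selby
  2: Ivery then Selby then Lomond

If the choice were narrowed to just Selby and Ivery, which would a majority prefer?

Ivery

Ballots ranking Selby above Ivery: 2 + 5 = 7.
Ballots ranking Ivery above Selby: 17 − 7 = 10.
Ivery wins the head-to-head 10–7.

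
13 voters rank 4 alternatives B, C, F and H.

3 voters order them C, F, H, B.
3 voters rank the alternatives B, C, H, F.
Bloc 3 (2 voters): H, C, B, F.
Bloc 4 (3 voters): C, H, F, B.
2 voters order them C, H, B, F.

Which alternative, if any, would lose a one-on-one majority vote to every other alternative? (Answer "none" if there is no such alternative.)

Head-to-head results (13 voters):
B vs C: 3 for B, 10 for C — C by 10–3.
B vs F: B wins 7–6.
B vs H: H wins 10–3.
C vs F: C preferred on 3+3+2+3+2 = 13 ballots; C wins 13–0.
C–H: C 11–2.
F vs H: H, 10–3.
Only F has no wins; F is the Condorcet loser.

F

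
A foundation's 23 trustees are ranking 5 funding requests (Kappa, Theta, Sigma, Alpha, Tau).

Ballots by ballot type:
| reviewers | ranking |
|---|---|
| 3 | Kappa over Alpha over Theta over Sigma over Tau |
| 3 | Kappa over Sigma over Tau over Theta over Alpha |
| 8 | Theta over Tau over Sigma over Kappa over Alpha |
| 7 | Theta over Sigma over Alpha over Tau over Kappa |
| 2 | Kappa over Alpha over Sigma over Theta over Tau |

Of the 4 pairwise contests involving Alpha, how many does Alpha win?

1

Alpha against each rival (23 reviewers):
Alpha vs Kappa: Kappa wins 16–7.
Alpha vs Theta: Alpha preferred on 3+2 = 5 ballots; Theta wins 18–5.
Alpha vs Sigma: Sigma, 18–5.
Alpha–Tau: Alpha 12–11.
Alpha beats Tau; loses to Kappa, Theta, Sigma — 1 pairwise win.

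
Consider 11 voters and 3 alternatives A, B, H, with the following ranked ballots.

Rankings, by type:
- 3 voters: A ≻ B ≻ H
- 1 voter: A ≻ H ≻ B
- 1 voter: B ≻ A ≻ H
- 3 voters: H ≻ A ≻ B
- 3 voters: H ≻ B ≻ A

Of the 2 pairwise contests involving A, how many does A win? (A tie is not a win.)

A against each rival (11 voters):
A vs B: A, 7–4.
A vs H: H, 6–5.
A beats B; loses to H — 1 pairwise win.

1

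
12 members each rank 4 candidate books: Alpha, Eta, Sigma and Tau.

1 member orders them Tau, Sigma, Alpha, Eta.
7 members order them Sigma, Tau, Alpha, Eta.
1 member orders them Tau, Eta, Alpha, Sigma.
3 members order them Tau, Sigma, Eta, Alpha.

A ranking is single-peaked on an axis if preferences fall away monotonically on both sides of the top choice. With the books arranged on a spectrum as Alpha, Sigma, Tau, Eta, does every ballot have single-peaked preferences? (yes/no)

Axis positions: Alpha=1, Sigma=2, Tau=3, Eta=4.
Faction 1 (peak Tau at position 3): ranking walks positions 3-2-1-4, expanding outward from the peak — single-peaked.
Faction 2 (peak Sigma at position 2): ranking walks positions 2-3-1-4, expanding outward from the peak — single-peaked.
Faction 3: ranking walks positions 3-4-1-2; Alpha is ranked above Sigma even though Sigma lies between Alpha and the peak Tau on the axis — preferences dip and rise again. Not single-peaked.
Faction 4 (peak Tau at position 3): ranking walks positions 3-2-4-1, expanding outward from the peak — single-peaked.
Faction 3 violates single-peakedness, so the profile is not single-peaked on this axis.

no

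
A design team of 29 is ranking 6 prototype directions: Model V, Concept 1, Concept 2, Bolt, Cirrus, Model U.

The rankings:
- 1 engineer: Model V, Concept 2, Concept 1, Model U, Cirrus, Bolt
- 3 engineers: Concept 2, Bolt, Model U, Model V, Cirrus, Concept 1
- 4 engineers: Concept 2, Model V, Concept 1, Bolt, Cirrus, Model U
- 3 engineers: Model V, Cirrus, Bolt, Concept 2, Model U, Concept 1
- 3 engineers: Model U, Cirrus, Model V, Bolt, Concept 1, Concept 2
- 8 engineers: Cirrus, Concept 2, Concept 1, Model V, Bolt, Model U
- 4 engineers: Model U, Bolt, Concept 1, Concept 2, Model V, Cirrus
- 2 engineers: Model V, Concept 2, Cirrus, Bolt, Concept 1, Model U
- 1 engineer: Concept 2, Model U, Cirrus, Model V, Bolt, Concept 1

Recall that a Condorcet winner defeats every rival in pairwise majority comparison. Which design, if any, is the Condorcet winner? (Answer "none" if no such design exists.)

Pairwise majorities:
Model V vs Concept 1: Model V preferred on 17 ballots; Model V wins 17–12.
Model V vs Concept 2: 1+3+3+2 = 9 for Model V, 20 for Concept 2 — Concept 2 by 20–9.
Model V vs Bolt: 22 to 7, Model V.
Model V vs Cirrus: Model V is ranked higher on 1+3+4+3+4+2 = 17 ballots, Cirrus on 12. Model V wins 17–12.
Model V vs Model U: 1+4+3+8+2 = 18 for Model V, 11 for Model U — Model V by 18–11.
Concept 1 vs Concept 2: Concept 1 preferred on 3+4 = 7 ballots; Concept 2 wins 22–7.
Concept 1 vs Bolt: Concept 1 preferred on 1+4+8 = 13 ballots; Bolt wins 16–13.
Concept 1 vs Cirrus: Concept 1 is ranked higher on 1+4+4 = 9 ballots, Cirrus on 20. Cirrus wins 20–9.
Concept 1 vs Model U: 1+4+8+2 = 15 for Concept 1, 14 for Model U — Concept 1 by 15–14.
Concept 2 vs Bolt: Concept 2 is ranked higher on 1+3+4+8+2+1 = 19 ballots, Bolt on 10. Concept 2 wins 19–10.
Concept 2 vs Cirrus: 1+3+4+4+2+1 = 15 for Concept 2, 14 for Cirrus — Concept 2 by 15–14.
Concept 2 vs Model U: 22 for Concept 2, 7 for Model U — Concept 2 by 22–7.
Bolt vs Cirrus: 11 to 18, Cirrus.
Bolt vs Model U: Bolt preferred on 3+4+3+8+2 = 20 ballots; Bolt wins 20–9.
Cirrus vs Model U: 17 to 12, Cirrus.
Concept 2 beats each of Model V, Concept 1, Bolt, Cirrus, Model U — Concept 2 is the Condorcet winner.

Concept 2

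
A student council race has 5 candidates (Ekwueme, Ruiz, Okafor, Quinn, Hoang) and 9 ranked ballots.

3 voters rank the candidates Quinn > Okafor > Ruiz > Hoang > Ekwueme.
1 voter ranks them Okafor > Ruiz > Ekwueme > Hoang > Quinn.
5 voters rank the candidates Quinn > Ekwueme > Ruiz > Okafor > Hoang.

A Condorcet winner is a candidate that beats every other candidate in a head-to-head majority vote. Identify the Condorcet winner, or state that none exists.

Head-to-head results (9 voters):
Ekwueme vs Ruiz: Ekwueme preferred on 5 ballots; Ekwueme wins 5–4.
Ekwueme vs Okafor: 5 for Ekwueme, 4 for Okafor — Ekwueme by 5–4.
Ekwueme vs Quinn: Ekwueme is ranked higher on 1 ballot, Quinn on 8. Quinn wins 8–1.
Ekwueme vs Hoang: Ekwueme preferred on 1+5 = 6 ballots; Ekwueme wins 6–3.
Ruiz–Okafor: Ruiz 5–4.
Ruiz–Quinn: Quinn 8–1.
Ruiz vs Hoang: Ruiz preferred on 3+1+5 = 9 ballots; Ruiz wins 9–0.
Okafor vs Quinn: Quinn, 8–1.
Okafor vs Hoang: 9 to 0, Okafor.
Quinn vs Hoang: Quinn preferred on 3+5 = 8 ballots; Quinn wins 8–1.
Only Quinn has no losses; Quinn is the Condorcet winner.

Quinn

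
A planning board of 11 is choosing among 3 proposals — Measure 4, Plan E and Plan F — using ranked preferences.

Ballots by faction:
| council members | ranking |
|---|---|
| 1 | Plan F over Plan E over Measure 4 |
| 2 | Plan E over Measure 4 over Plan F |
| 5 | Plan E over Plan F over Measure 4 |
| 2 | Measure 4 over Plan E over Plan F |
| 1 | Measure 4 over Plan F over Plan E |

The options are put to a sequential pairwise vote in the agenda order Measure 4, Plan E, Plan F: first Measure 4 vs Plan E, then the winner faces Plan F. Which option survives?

Plan E

Round 1: Measure 4 vs Plan E — 3–8, Plan E advances.
Round 2: Plan E vs Plan F — 9–2, Plan E advances.
Plan E survives the agenda.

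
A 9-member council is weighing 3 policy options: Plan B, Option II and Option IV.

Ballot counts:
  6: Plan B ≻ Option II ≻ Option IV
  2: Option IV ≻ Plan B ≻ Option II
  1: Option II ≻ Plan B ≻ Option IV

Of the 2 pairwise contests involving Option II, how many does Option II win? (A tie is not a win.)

Option II against each rival (9 council members):
Option II vs Plan B: Plan B, 8–1.
Option II vs Option IV: 6+1 = 7 for Option II, 2 for Option IV — Option II by 7–2.
Option II beats Option IV; loses to Plan B — 1 pairwise win.

1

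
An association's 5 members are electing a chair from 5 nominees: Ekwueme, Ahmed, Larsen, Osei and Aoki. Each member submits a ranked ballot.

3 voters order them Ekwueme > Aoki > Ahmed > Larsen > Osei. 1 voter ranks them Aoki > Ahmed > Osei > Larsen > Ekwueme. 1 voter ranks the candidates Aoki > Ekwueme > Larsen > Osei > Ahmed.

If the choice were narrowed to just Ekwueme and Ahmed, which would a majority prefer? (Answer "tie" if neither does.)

Ballots ranking Ekwueme above Ahmed: 3 + 1 = 4.
Ballots ranking Ahmed above Ekwueme: 5 − 4 = 1.
Ekwueme wins the head-to-head 4–1.

Ekwueme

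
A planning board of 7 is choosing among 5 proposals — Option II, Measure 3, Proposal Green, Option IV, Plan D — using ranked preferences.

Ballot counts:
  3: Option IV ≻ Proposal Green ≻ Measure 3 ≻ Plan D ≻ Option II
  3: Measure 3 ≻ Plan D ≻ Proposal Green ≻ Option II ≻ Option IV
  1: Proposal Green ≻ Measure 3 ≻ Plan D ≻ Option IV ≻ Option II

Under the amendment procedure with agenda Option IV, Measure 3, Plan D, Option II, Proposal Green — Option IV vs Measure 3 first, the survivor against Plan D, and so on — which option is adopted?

Round 1: Option IV vs Measure 3 — 3–4, Measure 3 advances.
Round 2: Measure 3 vs Plan D — 7–0, Measure 3 advances.
Round 3: Measure 3 vs Option II — 7–0, Measure 3 advances.
Round 4: Measure 3 vs Proposal Green — 3–4, Proposal Green advances.
The agenda winner is Proposal Green.

Proposal Green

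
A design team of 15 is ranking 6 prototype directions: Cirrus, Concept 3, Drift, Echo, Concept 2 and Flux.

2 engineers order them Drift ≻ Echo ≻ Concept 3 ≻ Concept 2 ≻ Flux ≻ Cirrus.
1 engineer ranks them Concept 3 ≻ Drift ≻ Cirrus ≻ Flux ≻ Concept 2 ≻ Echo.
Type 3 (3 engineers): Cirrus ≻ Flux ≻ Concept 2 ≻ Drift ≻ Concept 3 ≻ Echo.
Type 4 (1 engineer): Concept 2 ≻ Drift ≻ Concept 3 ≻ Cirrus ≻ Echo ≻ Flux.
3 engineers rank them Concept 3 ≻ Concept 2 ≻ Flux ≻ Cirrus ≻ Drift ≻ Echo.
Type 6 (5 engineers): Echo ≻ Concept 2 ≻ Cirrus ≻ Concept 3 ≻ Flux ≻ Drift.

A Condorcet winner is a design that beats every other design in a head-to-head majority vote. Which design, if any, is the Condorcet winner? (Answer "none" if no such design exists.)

Concept 2

Pairwise majorities:
Cirrus vs Concept 3: 3+5 = 8 for Cirrus, 7 for Concept 3 — Cirrus by 8–7.
Cirrus vs Drift: Cirrus is ranked higher on 3+3+5 = 11 ballots, Drift on 4. Cirrus wins 11–4.
Cirrus vs Echo: Cirrus is ranked higher on 1+3+1+3 = 8 ballots, Echo on 7. Cirrus wins 8–7.
Cirrus vs Concept 2: Cirrus preferred on 1+3 = 4 ballots; Concept 2 wins 11–4.
Cirrus vs Flux: Cirrus preferred on 1+3+1+5 = 10 ballots; Cirrus wins 10–5.
Concept 3 vs Drift: 1+3+5 = 9 for Concept 3, 6 for Drift — Concept 3 by 9–6.
Concept 3 vs Echo: Concept 3 preferred on 1+3+1+3 = 8 ballots; Concept 3 wins 8–7.
Concept 3 vs Concept 2: 6 to 9, Concept 2.
Concept 3 vs Flux: 12 to 3, Concept 3.
Drift vs Echo: 2+1+3+1+3 = 10 for Drift, 5 for Echo — Drift by 10–5.
Drift vs Concept 2: Drift preferred on 2+1 = 3 ballots; Concept 2 wins 12–3.
Drift vs Flux: 4 to 11, Flux.
Echo vs Concept 2: Echo preferred on 2+5 = 7 ballots; Concept 2 wins 8–7.
Echo vs Flux: 2+1+5 = 8 for Echo, 7 for Flux — Echo by 8–7.
Concept 2 vs Flux: 11 to 4, Concept 2.
Only Concept 2 has no losses; Concept 2 is the Condorcet winner.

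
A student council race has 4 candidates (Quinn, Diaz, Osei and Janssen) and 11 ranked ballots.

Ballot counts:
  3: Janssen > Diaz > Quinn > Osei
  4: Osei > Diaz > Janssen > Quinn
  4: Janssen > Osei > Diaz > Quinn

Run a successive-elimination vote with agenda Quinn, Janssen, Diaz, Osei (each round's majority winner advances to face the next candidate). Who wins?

Round 1: Quinn vs Janssen — 0–11, Janssen advances.
Round 2: Janssen vs Diaz — 7–4, Janssen advances.
Round 3: Janssen vs Osei — 7–4, Janssen advances.
Janssen survives the agenda.

Janssen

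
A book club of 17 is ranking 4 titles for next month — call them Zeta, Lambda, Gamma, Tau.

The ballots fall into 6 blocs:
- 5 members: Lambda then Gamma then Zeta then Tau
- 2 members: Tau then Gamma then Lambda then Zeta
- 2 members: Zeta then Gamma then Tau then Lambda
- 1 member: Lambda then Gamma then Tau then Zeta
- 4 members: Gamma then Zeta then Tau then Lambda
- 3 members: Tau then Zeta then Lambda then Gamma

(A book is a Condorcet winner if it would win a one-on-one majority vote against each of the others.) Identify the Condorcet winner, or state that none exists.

Head-to-head results (17 members):
Zeta–Lambda: Zeta 9–8.
Zeta vs Gamma: Zeta preferred on 2+3 = 5 ballots; Gamma wins 12–5.
Zeta vs Tau: Zeta, 11–6.
Lambda vs Gamma: Lambda, 9–8.
Lambda vs Tau: Lambda preferred on 5+1 = 6 ballots; Tau wins 11–6.
Gamma vs Tau: 12 to 5, Gamma.
No book is unbeaten: Zeta loses to Gamma; Lambda loses to Zeta; Gamma loses to Lambda; Tau loses to Zeta. In particular Zeta beats Lambda beats Gamma beats Zeta is a majority cycle — no Condorcet winner exists.

none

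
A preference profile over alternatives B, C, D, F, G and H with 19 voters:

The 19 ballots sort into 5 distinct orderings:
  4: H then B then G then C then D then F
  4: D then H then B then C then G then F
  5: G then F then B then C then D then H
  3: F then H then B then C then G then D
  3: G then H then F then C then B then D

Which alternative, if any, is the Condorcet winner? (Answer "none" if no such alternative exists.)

H

Head-to-head results (19 voters):
B vs C: 16 to 3, B.
B vs D: B preferred on 4+5+3+3 = 15 ballots; B wins 15–4.
B vs F: B preferred on 4+4 = 8 ballots; F wins 11–8.
B vs G: 11 to 8, B.
B vs H: 5 to 14, H.
C vs D: 4+5+3+3 = 15 for C, 4 for D — C by 15–4.
C vs F: C preferred on 4+4 = 8 ballots; F wins 11–8.
C vs G: C preferred on 4+3 = 7 ballots; G wins 12–7.
C vs H: C is ranked higher on 5 ballots, H on 14. H wins 14–5.
D vs F: D is ranked higher on 4+4 = 8 ballots, F on 11. F wins 11–8.
D vs G: 4 for D, 15 for G — G by 15–4.
D vs H: D preferred on 4+5 = 9 ballots; H wins 10–9.
F vs G: F preferred on 3 ballots; G wins 16–3.
F vs H: F is ranked higher on 5+3 = 8 ballots, H on 11. H wins 11–8.
G vs H: G preferred on 5+3 = 8 ballots; H wins 11–8.
H defeats every rival head-to-head and is the Condorcet winner.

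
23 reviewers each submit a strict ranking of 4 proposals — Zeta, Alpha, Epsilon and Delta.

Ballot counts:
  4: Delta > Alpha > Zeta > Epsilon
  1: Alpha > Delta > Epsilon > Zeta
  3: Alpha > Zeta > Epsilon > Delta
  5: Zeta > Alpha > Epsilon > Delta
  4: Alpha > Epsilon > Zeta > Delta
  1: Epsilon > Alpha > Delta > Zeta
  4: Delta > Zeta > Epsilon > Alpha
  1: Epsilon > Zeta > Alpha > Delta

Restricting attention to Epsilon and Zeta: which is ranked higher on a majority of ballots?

Ballots ranking Epsilon above Zeta: 1 + 4 + 1 + 1 = 7.
Ballots ranking Zeta above Epsilon: 23 − 7 = 16.
Zeta wins the head-to-head 16–7.

Zeta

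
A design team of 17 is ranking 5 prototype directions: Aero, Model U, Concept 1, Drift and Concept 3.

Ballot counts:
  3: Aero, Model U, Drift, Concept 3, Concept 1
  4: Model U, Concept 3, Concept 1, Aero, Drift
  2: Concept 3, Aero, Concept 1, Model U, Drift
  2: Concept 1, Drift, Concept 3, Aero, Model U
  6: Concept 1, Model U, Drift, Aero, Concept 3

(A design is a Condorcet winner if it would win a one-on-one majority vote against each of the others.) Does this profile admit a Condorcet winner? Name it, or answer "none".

Head-to-head results (17 engineers):
Aero vs Model U: Model U, 10–7.
Aero vs Concept 1: 3+2 = 5 for Aero, 12 for Concept 1 — Concept 1 by 12–5.
Aero vs Drift: Aero wins 9–8.
Aero vs Concept 3: Aero, 9–8.
Model U vs Concept 1: Concept 1, 10–7.
Model U vs Drift: Model U wins 15–2.
Model U vs Concept 3: Model U preferred on 3+4+6 = 13 ballots; Model U wins 13–4.
Concept 1 vs Drift: 14 to 3, Concept 1.
Concept 1 vs Concept 3: Concept 3 wins 9–8.
Drift vs Concept 3: Drift is ranked higher on 3+2+6 = 11 ballots, Concept 3 on 6. Drift wins 11–6.
No design is unbeaten: Aero loses to Model U; Model U loses to Concept 1; Concept 1 loses to Concept 3; Drift loses to Aero; Concept 3 loses to Aero. In particular Aero beats Concept 3 beats Concept 1 beats Aero is a majority cycle — no Condorcet winner exists.

none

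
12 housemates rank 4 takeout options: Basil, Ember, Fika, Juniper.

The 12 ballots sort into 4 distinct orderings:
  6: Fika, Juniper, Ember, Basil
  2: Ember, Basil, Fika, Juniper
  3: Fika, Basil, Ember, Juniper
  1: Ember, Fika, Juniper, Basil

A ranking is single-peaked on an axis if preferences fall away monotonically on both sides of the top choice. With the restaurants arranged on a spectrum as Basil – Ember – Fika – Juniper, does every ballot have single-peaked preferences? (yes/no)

Axis positions: Basil=1, Ember=2, Fika=3, Juniper=4.
Type 1 (peak Fika at position 3): ranking walks positions 3-4-2-1, expanding outward from the peak — single-peaked.
Type 2 (peak Ember at position 2): ranking walks positions 2-1-3-4, expanding outward from the peak — single-peaked.
Type 3: ranking walks positions 3-1-2-4; Basil is ranked above Ember even though Ember lies between Basil and the peak Fika on the axis — preferences dip and rise again. Not single-peaked.
Type 4 (peak Ember at position 2): ranking walks positions 2-3-4-1, expanding outward from the peak — single-peaked.
Type 3 violates single-peakedness, so the profile is not single-peaked on this axis.

no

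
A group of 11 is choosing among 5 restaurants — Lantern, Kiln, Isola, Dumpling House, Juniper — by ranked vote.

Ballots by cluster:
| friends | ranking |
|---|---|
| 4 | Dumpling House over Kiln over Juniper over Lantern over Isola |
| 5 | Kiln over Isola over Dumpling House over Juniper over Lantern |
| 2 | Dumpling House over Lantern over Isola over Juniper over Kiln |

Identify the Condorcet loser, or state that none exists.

Head-to-head results (11 friends):
Lantern vs Kiln: 2 for Lantern, 9 for Kiln — Kiln by 9–2.
Lantern–Isola: Lantern 6–5.
Lantern–Dumpling House: Dumpling House 11–0.
Lantern vs Juniper: Juniper, 9–2.
Kiln vs Isola: Kiln preferred on 4+5 = 9 ballots; Kiln wins 9–2.
Kiln vs Dumpling House: 5 to 6, Dumpling House.
Kiln vs Juniper: Kiln preferred on 4+5 = 9 ballots; Kiln wins 9–2.
Isola vs Dumpling House: Dumpling House, 6–5.
Isola vs Juniper: Isola, 7–4.
Dumpling House vs Juniper: Dumpling House, 11–0.
Each restaurant has at least one pairwise win (Lantern beats Isola; Kiln beats Lantern; Isola beats Juniper; Dumpling House beats Lantern; Juniper beats Lantern) — no Condorcet loser.

none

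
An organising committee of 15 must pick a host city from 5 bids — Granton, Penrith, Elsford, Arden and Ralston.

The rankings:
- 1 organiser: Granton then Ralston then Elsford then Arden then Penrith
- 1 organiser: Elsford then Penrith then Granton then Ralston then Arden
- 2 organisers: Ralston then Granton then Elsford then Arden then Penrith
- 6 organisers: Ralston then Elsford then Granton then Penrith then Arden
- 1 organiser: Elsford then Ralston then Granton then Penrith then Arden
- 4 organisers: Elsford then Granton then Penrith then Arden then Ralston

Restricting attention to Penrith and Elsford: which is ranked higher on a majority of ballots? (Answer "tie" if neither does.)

Elsford

No ballot ranks Penrith above Elsford: 0.
Ballots ranking Elsford above Penrith: 15 − 0 = 15.
Elsford wins the head-to-head 15–0.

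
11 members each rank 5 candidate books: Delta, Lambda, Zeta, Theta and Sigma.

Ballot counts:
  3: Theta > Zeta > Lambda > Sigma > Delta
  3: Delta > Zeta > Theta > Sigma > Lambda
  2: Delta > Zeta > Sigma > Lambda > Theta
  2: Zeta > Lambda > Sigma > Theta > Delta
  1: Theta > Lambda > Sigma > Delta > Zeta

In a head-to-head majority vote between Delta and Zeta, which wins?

Ballots ranking Delta above Zeta: 3 + 2 + 1 = 6.
Ballots ranking Zeta above Delta: 11 − 6 = 5.
Delta wins the head-to-head 6–5.

Delta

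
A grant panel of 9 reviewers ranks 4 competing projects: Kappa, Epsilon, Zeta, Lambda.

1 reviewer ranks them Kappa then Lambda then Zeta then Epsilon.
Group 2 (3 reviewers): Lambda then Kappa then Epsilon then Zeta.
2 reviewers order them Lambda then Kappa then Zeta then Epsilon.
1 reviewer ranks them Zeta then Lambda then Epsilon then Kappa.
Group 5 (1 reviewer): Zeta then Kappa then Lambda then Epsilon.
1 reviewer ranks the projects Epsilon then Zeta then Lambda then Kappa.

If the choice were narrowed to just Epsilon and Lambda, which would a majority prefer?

Lambda

Ballots ranking Epsilon above Lambda: 1.
Ballots ranking Lambda above Epsilon: 9 − 1 = 8.
Lambda wins the head-to-head 8–1.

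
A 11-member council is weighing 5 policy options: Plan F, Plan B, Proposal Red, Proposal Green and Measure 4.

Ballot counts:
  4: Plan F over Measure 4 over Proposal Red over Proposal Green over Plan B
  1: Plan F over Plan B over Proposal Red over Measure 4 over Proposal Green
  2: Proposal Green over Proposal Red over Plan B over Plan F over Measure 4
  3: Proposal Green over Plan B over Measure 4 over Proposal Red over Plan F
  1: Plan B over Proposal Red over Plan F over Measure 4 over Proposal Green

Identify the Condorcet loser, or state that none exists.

Pairwise majorities:
Plan F vs Plan B: Plan B, 6–5.
Plan F vs Proposal Red: Proposal Red, 6–5.
Plan F vs Proposal Green: Plan F, 6–5.
Plan F vs Measure 4: Plan F is ranked higher on 4+1+2+1 = 8 ballots, Measure 4 on 3. Plan F wins 8–3.
Plan B vs Proposal Red: 5 to 6, Proposal Red.
Plan B vs Proposal Green: Proposal Green wins 9–2.
Plan B vs Measure 4: Plan B preferred on 1+2+3+1 = 7 ballots; Plan B wins 7–4.
Proposal Red vs Proposal Green: Proposal Red is ranked higher on 4+1+1 = 6 ballots, Proposal Green on 5. Proposal Red wins 6–5.
Proposal Red vs Measure 4: Proposal Red is ranked higher on 1+2+1 = 4 ballots, Measure 4 on 7. Measure 4 wins 7–4.
Proposal Green vs Measure 4: 5 to 6, Measure 4.
Each option has at least one pairwise win (Plan F beats Proposal Green; Plan B beats Plan F; Proposal Red beats Plan F; Proposal Green beats Plan B; Measure 4 beats Proposal Red) — no Condorcet loser.

none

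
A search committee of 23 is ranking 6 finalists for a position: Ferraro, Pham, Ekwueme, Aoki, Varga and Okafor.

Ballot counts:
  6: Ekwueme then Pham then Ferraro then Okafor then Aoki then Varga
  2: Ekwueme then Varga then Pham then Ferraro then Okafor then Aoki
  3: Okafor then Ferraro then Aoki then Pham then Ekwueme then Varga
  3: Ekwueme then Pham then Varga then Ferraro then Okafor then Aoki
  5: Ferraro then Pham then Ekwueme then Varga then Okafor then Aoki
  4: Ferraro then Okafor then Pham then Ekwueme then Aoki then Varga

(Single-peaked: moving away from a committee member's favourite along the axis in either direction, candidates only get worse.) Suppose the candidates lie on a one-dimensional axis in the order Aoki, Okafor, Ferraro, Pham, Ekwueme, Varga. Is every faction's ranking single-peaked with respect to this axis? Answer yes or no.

Axis positions: Aoki=1, Okafor=2, Ferraro=3, Pham=4, Ekwueme=5, Varga=6.
Faction 1 (peak Ekwueme at position 5): ranking walks positions 5-4-3-2-1-6, expanding outward from the peak — single-peaked.
Faction 2 (peak Ekwueme at position 5): ranking walks positions 5-6-4-3-2-1, expanding outward from the peak — single-peaked.
Faction 3 (peak Okafor at position 2): ranking walks positions 2-3-1-4-5-6, expanding outward from the peak — single-peaked.
Faction 4 (peak Ekwueme at position 5): ranking walks positions 5-4-6-3-2-1, expanding outward from the peak — single-peaked.
Faction 5 (peak Ferraro at position 3): ranking walks positions 3-4-5-6-2-1, expanding outward from the peak — single-peaked.
Faction 6 (peak Ferraro at position 3): ranking walks positions 3-2-4-5-1-6, expanding outward from the peak — single-peaked.
Every ranking is single-peaked on this axis.

yes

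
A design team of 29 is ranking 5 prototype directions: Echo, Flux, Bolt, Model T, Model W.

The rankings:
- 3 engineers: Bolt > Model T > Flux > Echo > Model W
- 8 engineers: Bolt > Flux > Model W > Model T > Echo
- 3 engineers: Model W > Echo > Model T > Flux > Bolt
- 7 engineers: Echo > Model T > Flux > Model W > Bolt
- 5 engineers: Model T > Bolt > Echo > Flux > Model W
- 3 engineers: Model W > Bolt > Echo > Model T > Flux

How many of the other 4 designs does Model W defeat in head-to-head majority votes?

Model W against each rival (29 engineers):
Model W–Echo: Echo 15–14.
Model W vs Flux: 6 to 23, Flux.
Model W vs Bolt: 13 to 16, Bolt.
Model W vs Model T: Model T, 15–14.
Model W beats no one; loses to Echo, Flux, Bolt, Model T — 0 pairwise wins.

0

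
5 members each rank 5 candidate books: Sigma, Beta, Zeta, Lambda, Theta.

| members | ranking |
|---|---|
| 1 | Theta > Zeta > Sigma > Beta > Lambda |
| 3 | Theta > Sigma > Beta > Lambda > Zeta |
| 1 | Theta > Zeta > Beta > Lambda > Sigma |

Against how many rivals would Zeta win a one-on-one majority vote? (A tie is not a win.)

0

Zeta against each rival (5 members):
Zeta vs Sigma: Zeta is ranked higher on 1+1 = 2 ballots, Sigma on 3. Sigma wins 3–2.
Zeta vs Beta: 1+1 = 2 for Zeta, 3 for Beta — Beta by 3–2.
Zeta vs Lambda: Lambda wins 3–2.
Zeta vs Theta: 0 to 5, Theta.
Zeta beats no one; loses to Sigma, Beta, Lambda, Theta — 0 pairwise wins.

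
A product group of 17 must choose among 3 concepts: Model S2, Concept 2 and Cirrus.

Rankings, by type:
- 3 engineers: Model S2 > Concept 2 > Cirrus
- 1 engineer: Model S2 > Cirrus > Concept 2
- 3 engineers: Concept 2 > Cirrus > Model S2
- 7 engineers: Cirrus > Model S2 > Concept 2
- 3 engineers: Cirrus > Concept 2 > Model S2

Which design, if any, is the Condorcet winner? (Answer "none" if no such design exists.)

Pairwise majorities:
Model S2 vs Concept 2: 3+1+7 = 11 for Model S2, 6 for Concept 2 — Model S2 by 11–6.
Model S2 vs Cirrus: 4 to 13, Cirrus.
Concept 2 vs Cirrus: Concept 2 preferred on 3+3 = 6 ballots; Cirrus wins 11–6.
Cirrus beats each of Model S2, Concept 2 — Cirrus is the Condorcet winner.

Cirrus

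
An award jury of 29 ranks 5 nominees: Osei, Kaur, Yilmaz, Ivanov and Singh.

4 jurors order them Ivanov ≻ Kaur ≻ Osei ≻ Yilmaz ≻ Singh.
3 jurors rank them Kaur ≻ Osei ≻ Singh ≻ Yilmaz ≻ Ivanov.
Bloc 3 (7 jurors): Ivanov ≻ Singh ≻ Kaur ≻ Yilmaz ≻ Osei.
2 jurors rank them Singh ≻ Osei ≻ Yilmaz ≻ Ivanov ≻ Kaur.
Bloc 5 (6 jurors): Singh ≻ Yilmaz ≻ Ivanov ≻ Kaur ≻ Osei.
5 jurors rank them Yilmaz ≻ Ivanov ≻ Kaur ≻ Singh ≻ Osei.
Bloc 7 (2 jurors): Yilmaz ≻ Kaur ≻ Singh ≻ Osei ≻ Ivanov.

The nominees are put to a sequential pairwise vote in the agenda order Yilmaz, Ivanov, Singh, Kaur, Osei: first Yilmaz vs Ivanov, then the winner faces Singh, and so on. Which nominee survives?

Round 1: Yilmaz vs Ivanov — 18–11, Yilmaz advances.
Round 2: Yilmaz vs Singh — 11–18, Singh advances.
Round 3: Singh vs Kaur — 15–14, Singh advances.
Round 4: Singh vs Osei — 22–7, Singh advances.
The agenda winner is Singh.

Singh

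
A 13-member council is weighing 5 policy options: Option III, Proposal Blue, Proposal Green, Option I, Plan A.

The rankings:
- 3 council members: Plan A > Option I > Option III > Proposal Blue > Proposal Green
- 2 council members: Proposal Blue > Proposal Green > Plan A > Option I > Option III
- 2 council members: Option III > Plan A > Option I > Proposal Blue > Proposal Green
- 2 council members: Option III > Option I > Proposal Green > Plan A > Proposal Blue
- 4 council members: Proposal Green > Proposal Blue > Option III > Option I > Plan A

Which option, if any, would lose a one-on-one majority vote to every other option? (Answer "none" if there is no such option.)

none

Pairwise majorities:
Option III vs Proposal Blue: Option III wins 7–6.
Option III vs Proposal Green: Option III wins 7–6.
Option III vs Option I: Option III preferred on 2+2+4 = 8 ballots; Option III wins 8–5.
Option III vs Plan A: 2+2+4 = 8 for Option III, 5 for Plan A — Option III by 8–5.
Proposal Blue vs Proposal Green: Proposal Blue wins 7–6.
Proposal Blue–Option I: Option I 7–6.
Proposal Blue vs Plan A: Proposal Blue preferred on 2+4 = 6 ballots; Plan A wins 7–6.
Proposal Green vs Option I: Proposal Green is ranked higher on 2+4 = 6 ballots, Option I on 7. Option I wins 7–6.
Proposal Green–Plan A: Proposal Green 8–5.
Option I vs Plan A: Plan A wins 7–6.
Each option has at least one pairwise win (Option III beats Proposal Blue; Proposal Blue beats Proposal Green; Proposal Green beats Plan A; Option I beats Proposal Blue; Plan A beats Proposal Blue) — no Condorcet loser.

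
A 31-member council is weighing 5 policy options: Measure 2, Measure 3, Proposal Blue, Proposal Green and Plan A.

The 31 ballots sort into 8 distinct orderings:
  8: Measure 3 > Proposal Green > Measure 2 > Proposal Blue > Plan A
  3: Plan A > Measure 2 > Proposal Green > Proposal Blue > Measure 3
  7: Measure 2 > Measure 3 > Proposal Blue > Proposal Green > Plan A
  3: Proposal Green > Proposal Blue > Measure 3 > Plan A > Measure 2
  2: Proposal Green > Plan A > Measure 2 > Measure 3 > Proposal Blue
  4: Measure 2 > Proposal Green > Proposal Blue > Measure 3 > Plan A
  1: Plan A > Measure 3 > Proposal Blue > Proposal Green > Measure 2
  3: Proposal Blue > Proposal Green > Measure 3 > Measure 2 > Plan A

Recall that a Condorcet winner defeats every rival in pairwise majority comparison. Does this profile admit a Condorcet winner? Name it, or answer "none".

Check each pair by majority over 31 ballots:
Measure 2 vs Measure 3: Measure 2 is ranked higher on 3+7+2+4 = 16 ballots, Measure 3 on 15. Measure 2 wins 16–15.
Measure 2 vs Proposal Blue: 8+3+7+2+4 = 24 for Measure 2, 7 for Proposal Blue — Measure 2 by 24–7.
Measure 2 vs Proposal Green: Measure 2 preferred on 3+7+4 = 14 ballots; Proposal Green wins 17–14.
Measure 2 vs Plan A: 8+7+4+3 = 22 for Measure 2, 9 for Plan A — Measure 2 by 22–9.
Measure 3 vs Proposal Blue: 18 to 13, Measure 3.
Measure 3 vs Proposal Green: 8+7+1 = 16 for Measure 3, 15 for Proposal Green — Measure 3 by 16–15.
Measure 3 vs Plan A: Measure 3 is ranked higher on 8+7+3+4+3 = 25 ballots, Plan A on 6. Measure 3 wins 25–6.
Proposal Blue vs Proposal Green: Proposal Blue preferred on 7+1+3 = 11 ballots; Proposal Green wins 20–11.
Proposal Blue vs Plan A: 8+7+3+4+3 = 25 for Proposal Blue, 6 for Plan A — Proposal Blue by 25–6.
Proposal Green vs Plan A: Proposal Green is ranked higher on 8+7+3+2+4+3 = 27 ballots, Plan A on 4. Proposal Green wins 27–4.
No option is unbeaten: Measure 2 loses to Proposal Green; Measure 3 loses to Measure 2; Proposal Blue loses to Measure 2; Proposal Green loses to Measure 3; Plan A loses to Measure 2. In particular Measure 2 beats Measure 3 beats Proposal Green beats Measure 2 is a majority cycle — no Condorcet winner exists.

none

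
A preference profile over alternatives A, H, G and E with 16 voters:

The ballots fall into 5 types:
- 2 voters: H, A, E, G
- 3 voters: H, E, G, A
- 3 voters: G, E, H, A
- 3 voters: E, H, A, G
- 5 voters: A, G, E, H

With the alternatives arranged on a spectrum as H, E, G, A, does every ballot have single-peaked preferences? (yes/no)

Axis positions: H=1, E=2, G=3, A=4.
Type 1: ranking walks positions 1-4-2-3; A is ranked above E even though E lies between A and the peak H on the axis — preferences dip and rise again. Not single-peaked.
Type 2 (peak H at position 1): ranking walks positions 1-2-3-4, expanding outward from the peak — single-peaked.
Type 3 (peak G at position 3): ranking walks positions 3-2-1-4, expanding outward from the peak — single-peaked.
Type 4: ranking walks positions 2-1-4-3; A is ranked above G even though G lies between A and the peak E on the axis — preferences dip and rise again. Not single-peaked.
Type 5 (peak A at position 4): ranking walks positions 4-3-2-1, expanding outward from the peak — single-peaked.
Type 1 violates single-peakedness, so the profile is not single-peaked on this axis.

no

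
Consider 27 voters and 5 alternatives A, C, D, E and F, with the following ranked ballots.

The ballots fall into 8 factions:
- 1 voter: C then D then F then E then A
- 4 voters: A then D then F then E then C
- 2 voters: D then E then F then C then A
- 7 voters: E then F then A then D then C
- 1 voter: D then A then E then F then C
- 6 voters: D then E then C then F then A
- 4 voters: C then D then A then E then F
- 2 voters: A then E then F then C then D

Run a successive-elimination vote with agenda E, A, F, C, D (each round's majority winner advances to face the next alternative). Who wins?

D

Round 1: E vs A — 16–11, E advances.
Round 2: E vs F — 22–5, E advances.
Round 3: E vs C — 22–5, E advances.
Round 4: E vs D — 9–18, D advances.
The agenda winner is D.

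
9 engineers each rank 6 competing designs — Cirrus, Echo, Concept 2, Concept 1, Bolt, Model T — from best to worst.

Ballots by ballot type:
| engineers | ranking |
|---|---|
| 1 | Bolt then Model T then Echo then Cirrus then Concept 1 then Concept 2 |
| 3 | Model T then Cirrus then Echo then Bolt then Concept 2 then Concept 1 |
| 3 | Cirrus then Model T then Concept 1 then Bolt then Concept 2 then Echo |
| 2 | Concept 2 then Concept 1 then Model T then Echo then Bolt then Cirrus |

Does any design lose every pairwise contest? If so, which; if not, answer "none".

none

Head-to-head results (9 engineers):
Cirrus vs Echo: Cirrus is ranked higher on 3+3 = 6 ballots, Echo on 3. Cirrus wins 6–3.
Cirrus–Concept 2: Cirrus 7–2.
Cirrus–Concept 1: Cirrus 7–2.
Cirrus vs Bolt: Cirrus wins 6–3.
Cirrus vs Model T: Cirrus preferred on 3 ballots; Model T wins 6–3.
Echo vs Concept 2: Concept 2, 5–4.
Echo vs Concept 1: Concept 1, 5–4.
Echo vs Bolt: Echo, 5–4.
Echo vs Model T: Model T wins 9–0.
Concept 2 vs Concept 1: Concept 2 preferred on 3+2 = 5 ballots; Concept 2 wins 5–4.
Concept 2 vs Bolt: 2 for Concept 2, 7 for Bolt — Bolt by 7–2.
Concept 2–Model T: Model T 7–2.
Concept 1 vs Bolt: 3+2 = 5 for Concept 1, 4 for Bolt — Concept 1 by 5–4.
Concept 1 vs Model T: 2 for Concept 1, 7 for Model T — Model T by 7–2.
Bolt vs Model T: Model T, 8–1.
Each design has at least one pairwise win (Cirrus beats Echo; Echo beats Bolt; Concept 2 beats Echo; Concept 1 beats Echo; Bolt beats Concept 2; Model T beats Cirrus) — no Condorcet loser.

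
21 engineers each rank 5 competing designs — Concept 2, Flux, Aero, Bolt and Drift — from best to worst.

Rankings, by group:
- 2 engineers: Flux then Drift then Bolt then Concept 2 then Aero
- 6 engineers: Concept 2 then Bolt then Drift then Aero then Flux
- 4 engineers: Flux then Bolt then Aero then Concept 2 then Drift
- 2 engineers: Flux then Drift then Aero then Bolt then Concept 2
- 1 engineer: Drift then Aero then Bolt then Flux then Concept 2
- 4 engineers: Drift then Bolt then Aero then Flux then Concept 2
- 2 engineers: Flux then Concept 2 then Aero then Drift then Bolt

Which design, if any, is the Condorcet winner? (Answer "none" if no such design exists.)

none

Pairwise majorities:
Concept 2 vs Flux: Concept 2 preferred on 6 ballots; Flux wins 15–6.
Concept 2 vs Aero: 2+6+2 = 10 for Concept 2, 11 for Aero — Aero by 11–10.
Concept 2 vs Bolt: Concept 2 preferred on 6+2 = 8 ballots; Bolt wins 13–8.
Concept 2 vs Drift: 12 to 9, Concept 2.
Flux vs Aero: Flux is ranked higher on 2+4+2+2 = 10 ballots, Aero on 11. Aero wins 11–10.
Flux vs Bolt: Flux preferred on 2+4+2+2 = 10 ballots; Bolt wins 11–10.
Flux vs Drift: Flux preferred on 2+4+2+2 = 10 ballots; Drift wins 11–10.
Aero vs Bolt: Aero is ranked higher on 2+1+2 = 5 ballots, Bolt on 16. Bolt wins 16–5.
Aero vs Drift: 6 to 15, Drift.
Bolt vs Drift: 6+4 = 10 for Bolt, 11 for Drift — Drift by 11–10.
Every design loses at least once (Concept 2 loses to Flux; Flux loses to Aero; Aero loses to Bolt; Bolt loses to Drift; Drift loses to Concept 2). The majority relation contains the cycle Concept 2 > Drift > Flux > Concept 2, so there is no Condorcet winner.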